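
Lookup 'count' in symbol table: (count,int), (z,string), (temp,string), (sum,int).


Lookup 'count' → type int


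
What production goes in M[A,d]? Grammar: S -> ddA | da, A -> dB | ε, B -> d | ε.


For [A, d]: 'd' ∈ FIRST(dB)
Entry: A -> dB


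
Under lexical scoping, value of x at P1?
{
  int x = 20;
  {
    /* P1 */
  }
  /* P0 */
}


P1's block does not declare x; resolves to the enclosing declaration at depth 0
x = 20


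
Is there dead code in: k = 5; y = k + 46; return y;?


k is read by y's definition; y is returned
No dead code


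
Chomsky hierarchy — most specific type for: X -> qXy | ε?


Single nonterminal LHS, but q^n y^n is not regular
Classification: Type 2 (Context-Free)


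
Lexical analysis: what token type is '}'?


Pattern: delimiter/punctuation
Type: PUNCTUATION


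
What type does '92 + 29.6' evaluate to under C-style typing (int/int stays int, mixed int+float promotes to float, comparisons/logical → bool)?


Operand types: int + float
Rule: mixed int/float promotes to float; int/int stays int
Result type: float


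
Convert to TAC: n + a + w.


Break into single-operator statements:
t1 = n + a
t2 = t1 + w


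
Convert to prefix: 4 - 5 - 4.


left-to-right (same/higher precedence on left): tree is (- (- 4 5) 4)
Prefix: - - 4 5 4


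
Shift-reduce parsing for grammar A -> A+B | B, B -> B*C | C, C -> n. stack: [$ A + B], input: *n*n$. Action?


'*' can extend B; shift to build B -> B*C
Action: shift


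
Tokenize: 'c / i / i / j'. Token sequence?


Scan left to right, longest-match per lexeme
Tokens: ID(c), OP(/), ID(i), OP(/), ID(i), OP(/), ID(j)


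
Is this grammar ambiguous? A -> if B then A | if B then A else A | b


dangling else: 'if B then if B then b else b' parses two ways
Ambiguous


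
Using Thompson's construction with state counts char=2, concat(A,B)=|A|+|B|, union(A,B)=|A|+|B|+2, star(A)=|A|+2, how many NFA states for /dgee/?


Syntax tree has 4 char leaf(s), 0 union(s), 0 star(s)
chars contribute 4×2 = 8; each union adds +2; each star adds +2
Total: 8 + 0 + 0 = 8 states


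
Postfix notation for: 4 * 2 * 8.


Left to right (same or higher precedence on left)
Postfix: 4 2 * 8 *


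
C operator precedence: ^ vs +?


'+' is additive (level 9); '^' is bitwise XOR (level 4)
Higher level binds tighter
'+' has higher precedence than '^'


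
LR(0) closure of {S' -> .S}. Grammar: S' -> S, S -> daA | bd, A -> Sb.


Start: S' -> .S
For each item with dot before a nonterminal B, add B -> .γ for every B-production
Closure: [S' -> .S, S -> .daA, S -> .bd]


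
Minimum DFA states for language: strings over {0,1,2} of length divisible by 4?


Track length mod 4: states 0..3, accept at 0
Minimal DFA: 4 states


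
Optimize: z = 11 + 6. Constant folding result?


11 + 6 = 17 at compile time
Optimized: z = 17


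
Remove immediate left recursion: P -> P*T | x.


Left-recursive alternatives: P*T; non-recursive: x
Introduce P': P -> xP', P' -> *TP' | ε


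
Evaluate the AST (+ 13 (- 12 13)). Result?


Evaluate inner: (- 12 13) = -1
Evaluate root: (+ 13 -1) = 12
Result: 12


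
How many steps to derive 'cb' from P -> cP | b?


Derivation: P => cP => cb
Steps: 2


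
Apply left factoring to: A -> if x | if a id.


Common prefix: 'if'
Factored: A -> if A', A' -> x | a id


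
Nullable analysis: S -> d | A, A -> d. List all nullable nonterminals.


A nonterminal is nullable iff some alternative derives ε (directly, or every symbol in it is nullable)
Nullable: {}


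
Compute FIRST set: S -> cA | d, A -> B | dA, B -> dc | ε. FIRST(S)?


Per alternative of S: FIRST(cA) = {c}; FIRST(d) = {d}
FIRST(S) = {c, d}


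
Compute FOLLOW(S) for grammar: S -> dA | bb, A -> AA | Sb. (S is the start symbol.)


$ ∈ FOLLOW(S). For each A -> αBβ: add FIRST(β)\{ε} to FOLLOW(B); if β nullable, add FOLLOW(A).
FOLLOW(S) = {$, b}


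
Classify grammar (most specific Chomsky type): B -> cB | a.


Right-linear: every RHS is a terminal or a terminal followed by one nonterminal
Classification: Type 3 (Regular)


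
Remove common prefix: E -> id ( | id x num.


Common prefix: 'id'
Factored: E -> id E', E' -> ( | x num


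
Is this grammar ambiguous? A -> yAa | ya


balanced y^n…a^n: each string has a unique parse
Unambiguous


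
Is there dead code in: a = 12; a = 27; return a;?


first assignment to a is overwritten before any read
Dead: 'a = 12'


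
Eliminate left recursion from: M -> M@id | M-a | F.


Left-recursive alternatives: M@id, M-a; non-recursive: F
Introduce M': M -> FM', M' -> @idM' | -aM' | ε


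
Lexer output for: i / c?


Scan left to right, longest-match per lexeme
Tokens: ID(i), OP(/), ID(c)


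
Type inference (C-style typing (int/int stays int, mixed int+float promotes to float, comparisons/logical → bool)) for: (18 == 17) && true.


Operand types: bool && bool
Rule: logical operators take bool operands and yield bool
Result type: bool


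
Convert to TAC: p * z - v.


Break into single-operator statements:
t1 = p * z
t2 = t1 - v


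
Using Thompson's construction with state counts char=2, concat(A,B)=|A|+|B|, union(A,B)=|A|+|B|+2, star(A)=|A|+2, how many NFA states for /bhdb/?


Syntax tree has 4 char leaf(s), 0 union(s), 0 star(s)
chars contribute 4×2 = 8; each union adds +2; each star adds +2
Total: 8 + 0 + 0 = 8 states


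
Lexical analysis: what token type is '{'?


Pattern: delimiter/punctuation
Type: PUNCTUATION


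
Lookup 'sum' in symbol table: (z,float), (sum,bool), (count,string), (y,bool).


Lookup 'sum' → type bool


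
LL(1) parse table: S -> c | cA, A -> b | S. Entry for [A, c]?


For [A, c]: 'c' ∈ FIRST(S)
Entry: A -> S


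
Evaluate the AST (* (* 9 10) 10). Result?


Evaluate inner: (* 9 10) = 90
Evaluate root: (* 90 10) = 900
Result: 900


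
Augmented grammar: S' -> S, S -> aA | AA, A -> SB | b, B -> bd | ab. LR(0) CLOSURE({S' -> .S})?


Start: S' -> .S
For each item with dot before a nonterminal B, add B -> .γ for every B-production
Closure: [S' -> .S, S -> .aA, S -> .AA, A -> .SB, A -> .b]


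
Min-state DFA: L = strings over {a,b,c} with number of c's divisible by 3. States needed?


Track (count of c) mod 3: states 0..2, accept at 0
Minimal DFA: 3 states


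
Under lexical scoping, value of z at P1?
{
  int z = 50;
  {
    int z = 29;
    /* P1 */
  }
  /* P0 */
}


z declared in the same block as P1
z = 29


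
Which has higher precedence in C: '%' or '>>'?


'%' is multiplicative (level 10); '>>' is shift (level 8)
Higher level binds tighter
'%' has higher precedence than '>>'


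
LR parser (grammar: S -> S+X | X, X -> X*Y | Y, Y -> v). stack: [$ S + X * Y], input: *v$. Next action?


handle 'X*Y' on top
Action: reduce (X -> X*Y)


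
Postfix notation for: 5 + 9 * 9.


* has higher precedence, evaluate 9*9 first
Postfix: 5 9 9 * +


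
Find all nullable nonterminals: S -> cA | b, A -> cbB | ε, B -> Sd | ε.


A nonterminal is nullable iff some alternative derives ε (directly, or every symbol in it is nullable)
Nullable: {A, B}


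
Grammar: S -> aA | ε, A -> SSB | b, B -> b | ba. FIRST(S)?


Per alternative of S: FIRST(aA) = {a}; FIRST(ε) = {ε}
FIRST(S) = {a, ε}


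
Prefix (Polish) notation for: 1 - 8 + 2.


left-to-right (same/higher precedence on left): tree is (+ (- 1 8) 2)
Prefix: + - 1 8 2


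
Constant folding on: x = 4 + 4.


4 + 4 = 8 at compile time
Optimized: x = 8


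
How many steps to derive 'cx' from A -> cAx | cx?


Derivation: A => cx
Steps: 1


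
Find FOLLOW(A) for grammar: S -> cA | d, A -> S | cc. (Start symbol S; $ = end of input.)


$ ∈ FOLLOW(S). For each A -> αBβ: add FIRST(β)\{ε} to FOLLOW(B); if β nullable, add FOLLOW(A).
FOLLOW(A) = {$}


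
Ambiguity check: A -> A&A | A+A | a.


'a&a+a' has two parse trees (no precedence encoded between & and +)
Ambiguous


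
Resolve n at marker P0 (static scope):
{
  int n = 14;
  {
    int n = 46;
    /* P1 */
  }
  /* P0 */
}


n declared in the same block as P0
n = 14


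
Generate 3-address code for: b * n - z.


Break into single-operator statements:
t1 = b * n
t2 = t1 - z


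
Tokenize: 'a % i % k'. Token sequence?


Scan left to right, longest-match per lexeme
Tokens: ID(a), OP(%), ID(i), OP(%), ID(k)


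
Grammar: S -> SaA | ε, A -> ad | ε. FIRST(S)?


Per alternative of S: FIRST(SaA) = {a}; FIRST(ε) = {ε}
FIRST(S) = {a, ε}


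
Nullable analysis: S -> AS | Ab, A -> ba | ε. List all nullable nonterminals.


A nonterminal is nullable iff some alternative derives ε (directly, or every symbol in it is nullable)
Nullable: {A}


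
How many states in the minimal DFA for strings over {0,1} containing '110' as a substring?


KMP-style automaton: 3 progress states + 1 absorbing accept = 4
Minimal DFA: 4 states


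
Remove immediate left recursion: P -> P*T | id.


Left-recursive alternatives: P*T; non-recursive: id
Introduce P': P -> idP', P' -> *TP' | ε


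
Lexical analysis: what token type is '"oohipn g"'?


Pattern: double-quoted sequence
Type: STRING_LITERAL


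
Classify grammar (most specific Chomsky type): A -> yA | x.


Right-linear: every RHS is a terminal or a terminal followed by one nonterminal
Classification: Type 3 (Regular)


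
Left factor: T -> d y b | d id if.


Common prefix: 'd'
Factored: T -> d T', T' -> y b | id if


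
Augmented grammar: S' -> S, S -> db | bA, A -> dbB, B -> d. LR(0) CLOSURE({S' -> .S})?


Start: S' -> .S
For each item with dot before a nonterminal B, add B -> .γ for every B-production
Closure: [S' -> .S, S -> .db, S -> .bA]


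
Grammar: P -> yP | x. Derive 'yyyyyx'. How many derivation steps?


Derivation: P => yP => yyP => yyyP => yyyyP => yyyyyP => yyyyyx
Steps: 6


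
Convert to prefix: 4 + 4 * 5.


'*' binds tighter: tree is (+ 4 (* 4 5))
Prefix: + 4 * 4 5


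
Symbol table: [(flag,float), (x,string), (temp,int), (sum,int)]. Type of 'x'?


Lookup 'x' → type string


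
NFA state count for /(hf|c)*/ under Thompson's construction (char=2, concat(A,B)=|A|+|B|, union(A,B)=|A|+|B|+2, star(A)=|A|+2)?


Syntax tree has 3 char leaf(s), 1 union(s), 1 star(s)
chars contribute 3×2 = 6; each union adds +2; each star adds +2
Total: 6 + 2 + 2 = 10 states


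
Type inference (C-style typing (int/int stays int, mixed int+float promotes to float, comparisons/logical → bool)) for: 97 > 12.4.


Operand types: int > float
Rule: comparison yields bool
Result type: bool


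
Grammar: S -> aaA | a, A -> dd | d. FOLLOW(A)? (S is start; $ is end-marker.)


$ ∈ FOLLOW(S). For each A -> αBβ: add FIRST(β)\{ε} to FOLLOW(B); if β nullable, add FOLLOW(A).
FOLLOW(A) = {$}


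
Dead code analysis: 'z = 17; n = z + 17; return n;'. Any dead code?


z is read by n's definition; n is returned
No dead code


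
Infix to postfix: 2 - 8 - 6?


Left to right (same or higher precedence on left)
Postfix: 2 8 - 6 -


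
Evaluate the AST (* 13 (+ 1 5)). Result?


Evaluate inner: (+ 1 5) = 6
Evaluate root: (* 13 6) = 78
Result: 78


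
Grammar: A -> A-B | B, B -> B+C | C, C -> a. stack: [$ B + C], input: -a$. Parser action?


handle 'B+C' on top
Action: reduce (B -> B+C)


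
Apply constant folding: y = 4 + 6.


4 + 6 = 10 at compile time
Optimized: y = 10


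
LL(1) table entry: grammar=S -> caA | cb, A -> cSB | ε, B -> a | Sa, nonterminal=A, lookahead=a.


For [A, a]: ε is nullable and 'a' ∈ FOLLOW(A)
Entry: A -> ε


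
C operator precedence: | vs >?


'>' is relational (level 7); '|' is bitwise OR (level 3)
Higher level binds tighter
'>' has higher precedence than '|'


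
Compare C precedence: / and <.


'/' is multiplicative (level 10); '<' is relational (level 7)
Higher level binds tighter
'/' has higher precedence than '<'


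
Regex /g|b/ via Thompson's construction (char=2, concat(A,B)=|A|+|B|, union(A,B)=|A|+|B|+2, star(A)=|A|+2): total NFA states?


Syntax tree has 2 char leaf(s), 1 union(s), 0 star(s)
chars contribute 2×2 = 4; each union adds +2; each star adds +2
Total: 4 + 2 + 0 = 6 states


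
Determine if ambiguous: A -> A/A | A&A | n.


'n/n&n' has two parse trees (no precedence encoded between / and &)
Ambiguous


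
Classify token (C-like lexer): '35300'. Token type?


Pattern: digits only
Type: INTEGER_LITERAL


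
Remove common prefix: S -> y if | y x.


Common prefix: 'y'
Factored: S -> y S', S' -> if | x


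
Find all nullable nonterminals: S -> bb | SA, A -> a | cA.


A nonterminal is nullable iff some alternative derives ε (directly, or every symbol in it is nullable)
Nullable: {}


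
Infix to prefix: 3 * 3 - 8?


left-to-right (same/higher precedence on left): tree is (- (* 3 3) 8)
Prefix: - * 3 3 8


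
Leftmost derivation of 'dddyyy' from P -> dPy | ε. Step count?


Derivation: P => dPy => ddPyy => dddPyyy => dddyyy
Steps: 4


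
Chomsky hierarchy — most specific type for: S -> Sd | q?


Left-linear: every RHS is a terminal or one nonterminal followed by a terminal
Classification: Type 3 (Regular)


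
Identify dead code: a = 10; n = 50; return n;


a is assigned but never read
Dead: 'a = 10'


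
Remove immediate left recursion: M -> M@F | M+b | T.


Left-recursive alternatives: M@F, M+b; non-recursive: T
Introduce M': M -> TM', M' -> @FM' | +bM' | ε


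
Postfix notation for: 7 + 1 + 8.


Left to right (same or higher precedence on left)
Postfix: 7 1 + 8 +


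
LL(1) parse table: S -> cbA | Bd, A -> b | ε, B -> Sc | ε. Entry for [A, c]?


For [A, c]: ε is nullable and 'c' ∈ FOLLOW(A)
Entry: A -> ε


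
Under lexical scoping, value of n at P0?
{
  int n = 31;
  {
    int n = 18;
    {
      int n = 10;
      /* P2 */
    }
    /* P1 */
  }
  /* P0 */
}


n declared in the same block as P0
n = 31


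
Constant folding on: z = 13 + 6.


13 + 6 = 19 at compile time
Optimized: z = 19


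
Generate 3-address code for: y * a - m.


Break into single-operator statements:
t1 = y * a
t2 = t1 - m


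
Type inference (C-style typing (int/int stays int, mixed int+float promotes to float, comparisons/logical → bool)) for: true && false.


Operand types: bool && bool
Rule: logical operators take bool operands and yield bool
Result type: bool


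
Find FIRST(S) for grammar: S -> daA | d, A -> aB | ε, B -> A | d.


Per alternative of S: FIRST(daA) = {d}; FIRST(d) = {d}
FIRST(S) = {d}


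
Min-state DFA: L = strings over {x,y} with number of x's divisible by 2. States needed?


Track (count of x) mod 2: states 0..1, accept at 0
Minimal DFA: 2 states


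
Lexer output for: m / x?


Scan left to right, longest-match per lexeme
Tokens: ID(m), OP(/), ID(x)


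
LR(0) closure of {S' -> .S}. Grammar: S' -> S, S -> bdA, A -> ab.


Start: S' -> .S
For each item with dot before a nonterminal B, add B -> .γ for every B-production
Closure: [S' -> .S, S -> .bdA]


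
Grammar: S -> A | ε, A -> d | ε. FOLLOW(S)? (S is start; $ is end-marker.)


$ ∈ FOLLOW(S). For each A -> αBβ: add FIRST(β)\{ε} to FOLLOW(B); if β nullable, add FOLLOW(A).
FOLLOW(S) = {$}


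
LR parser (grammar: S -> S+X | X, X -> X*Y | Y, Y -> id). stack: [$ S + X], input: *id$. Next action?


'*' can extend X; shift to build X -> X*Y
Action: shift


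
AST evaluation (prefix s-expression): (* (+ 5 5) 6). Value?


Evaluate inner: (+ 5 5) = 10
Evaluate root: (* 10 6) = 60
Result: 60


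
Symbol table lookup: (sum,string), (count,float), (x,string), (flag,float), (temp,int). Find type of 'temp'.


Lookup 'temp' → type int


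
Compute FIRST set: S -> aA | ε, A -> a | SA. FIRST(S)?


Per alternative of S: FIRST(aA) = {a}; FIRST(ε) = {ε}
FIRST(S) = {a, ε}


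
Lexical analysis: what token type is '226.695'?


Pattern: digits with a decimal point
Type: FLOAT_LITERAL


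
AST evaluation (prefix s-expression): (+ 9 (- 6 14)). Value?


Evaluate inner: (- 6 14) = -8
Evaluate root: (+ 9 -8) = 1
Result: 1


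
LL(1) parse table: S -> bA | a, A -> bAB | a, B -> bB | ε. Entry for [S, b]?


For [S, b]: 'b' ∈ FIRST(bA)
Entry: S -> bA


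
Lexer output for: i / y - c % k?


Scan left to right, longest-match per lexeme
Tokens: ID(i), OP(/), ID(y), OP(-), ID(c), OP(%), ID(k)


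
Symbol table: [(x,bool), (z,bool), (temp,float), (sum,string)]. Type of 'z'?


Lookup 'z' → type bool


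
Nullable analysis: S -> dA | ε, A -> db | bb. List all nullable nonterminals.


A nonterminal is nullable iff some alternative derives ε (directly, or every symbol in it is nullable)
Nullable: {S}


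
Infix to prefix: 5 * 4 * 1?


left-to-right (same/higher precedence on left): tree is (* (* 5 4) 1)
Prefix: * * 5 4 1


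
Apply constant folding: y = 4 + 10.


4 + 10 = 14 at compile time
Optimized: y = 14


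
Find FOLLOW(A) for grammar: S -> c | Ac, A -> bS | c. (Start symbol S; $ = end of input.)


$ ∈ FOLLOW(S). For each A -> αBβ: add FIRST(β)\{ε} to FOLLOW(B); if β nullable, add FOLLOW(A).
FOLLOW(A) = {c}


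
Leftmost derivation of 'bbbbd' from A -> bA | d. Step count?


Derivation: A => bA => bbA => bbbA => bbbbA => bbbbd
Steps: 5


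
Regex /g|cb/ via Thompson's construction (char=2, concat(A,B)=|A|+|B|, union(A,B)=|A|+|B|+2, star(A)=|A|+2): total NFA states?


Syntax tree has 3 char leaf(s), 1 union(s), 0 star(s)
chars contribute 3×2 = 6; each union adds +2; each star adds +2
Total: 6 + 2 + 0 = 8 states


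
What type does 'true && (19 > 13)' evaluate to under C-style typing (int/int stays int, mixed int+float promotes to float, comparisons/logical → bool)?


Operand types: bool && bool
Rule: logical operators take bool operands and yield bool
Result type: bool


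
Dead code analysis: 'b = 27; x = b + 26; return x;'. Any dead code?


b is read by x's definition; x is returned
No dead code


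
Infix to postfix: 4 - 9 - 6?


Left to right (same or higher precedence on left)
Postfix: 4 9 - 6 -


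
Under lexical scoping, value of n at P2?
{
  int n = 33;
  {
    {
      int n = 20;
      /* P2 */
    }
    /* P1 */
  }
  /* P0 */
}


n declared in the same block as P2
n = 20


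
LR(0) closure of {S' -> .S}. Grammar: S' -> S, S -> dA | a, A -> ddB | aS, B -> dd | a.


Start: S' -> .S
For each item with dot before a nonterminal B, add B -> .γ for every B-production
Closure: [S' -> .S, S -> .dA, S -> .a]


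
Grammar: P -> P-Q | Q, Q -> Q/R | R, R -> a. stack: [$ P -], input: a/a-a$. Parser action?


no handle ('P-' is not any RHS); shift 'a'
Action: shift


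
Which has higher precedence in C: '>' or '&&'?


'>' is relational (level 7); '&&' is logical AND (level 2)
Higher level binds tighter
'>' has higher precedence than '&&'


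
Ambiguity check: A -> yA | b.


right-linear, alternatives start with distinct terminals 'y' vs 'b': unique leftmost derivation
Unambiguous


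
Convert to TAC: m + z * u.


Break into single-operator statements:
t1 = z * u
t2 = m + t1


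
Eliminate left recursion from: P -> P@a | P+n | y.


Left-recursive alternatives: P@a, P+n; non-recursive: y
Introduce P': P -> yP', P' -> @aP' | +nP' | ε


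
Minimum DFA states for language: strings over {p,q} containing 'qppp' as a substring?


KMP-style automaton: 4 progress states + 1 absorbing accept = 5
Minimal DFA: 5 states


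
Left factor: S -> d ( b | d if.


Common prefix: 'd'
Factored: S -> d S', S' -> ( b | if


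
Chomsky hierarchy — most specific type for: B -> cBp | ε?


Single nonterminal LHS, but c^n p^n is not regular
Classification: Type 2 (Context-Free)


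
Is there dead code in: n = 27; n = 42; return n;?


first assignment to n is overwritten before any read
Dead: 'n = 27'


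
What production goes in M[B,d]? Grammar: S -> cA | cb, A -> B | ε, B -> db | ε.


For [B, d]: 'd' ∈ FIRST(db)
Entry: B -> db


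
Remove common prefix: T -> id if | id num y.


Common prefix: 'id'
Factored: T -> id T', T' -> if | num y


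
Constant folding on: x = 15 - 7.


15 - 7 = 8 at compile time
Optimized: x = 8


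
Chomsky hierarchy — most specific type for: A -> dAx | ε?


Single nonterminal LHS, but d^n x^n is not regular
Classification: Type 2 (Context-Free)


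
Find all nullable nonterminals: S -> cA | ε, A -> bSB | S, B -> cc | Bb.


A nonterminal is nullable iff some alternative derives ε (directly, or every symbol in it is nullable)
Nullable: {A, S}


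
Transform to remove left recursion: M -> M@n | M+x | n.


Left-recursive alternatives: M@n, M+x; non-recursive: n
Introduce M': M -> nM', M' -> @nM' | +xM' | ε


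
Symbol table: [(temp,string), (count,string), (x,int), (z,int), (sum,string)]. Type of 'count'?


Lookup 'count' → type string


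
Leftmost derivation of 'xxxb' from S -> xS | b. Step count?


Derivation: S => xS => xxS => xxxS => xxxb
Steps: 4


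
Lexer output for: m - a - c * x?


Scan left to right, longest-match per lexeme
Tokens: ID(m), OP(-), ID(a), OP(-), ID(c), OP(*), ID(x)


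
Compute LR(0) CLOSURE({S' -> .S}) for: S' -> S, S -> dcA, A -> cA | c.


Start: S' -> .S
For each item with dot before a nonterminal B, add B -> .γ for every B-production
Closure: [S' -> .S, S -> .dcA]


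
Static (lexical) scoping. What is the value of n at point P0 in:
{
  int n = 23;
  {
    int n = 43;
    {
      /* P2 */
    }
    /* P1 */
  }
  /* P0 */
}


n declared in the same block as P0
n = 23


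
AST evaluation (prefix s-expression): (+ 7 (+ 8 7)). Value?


Evaluate inner: (+ 8 7) = 15
Evaluate root: (+ 7 15) = 22
Result: 22


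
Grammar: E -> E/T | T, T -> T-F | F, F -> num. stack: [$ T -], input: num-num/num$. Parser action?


no handle; shift 'num'
Action: shift


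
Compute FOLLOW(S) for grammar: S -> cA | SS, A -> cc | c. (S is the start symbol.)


$ ∈ FOLLOW(S). For each A -> αBβ: add FIRST(β)\{ε} to FOLLOW(B); if β nullable, add FOLLOW(A).
FOLLOW(S) = {$, c}


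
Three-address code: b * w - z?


Break into single-operator statements:
t1 = b * w
t2 = t1 - z


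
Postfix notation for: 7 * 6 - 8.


Left to right (same or higher precedence on left)
Postfix: 7 6 * 8 -


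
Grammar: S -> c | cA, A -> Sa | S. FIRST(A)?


Per alternative of A: FIRST(Sa) = {c}; FIRST(S) = {c}
FIRST(A) = {c}


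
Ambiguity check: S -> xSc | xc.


balanced x^n…c^n: each string has a unique parse
Unambiguous


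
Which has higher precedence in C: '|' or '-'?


'-' is additive (level 9); '|' is bitwise OR (level 3)
Higher level binds tighter
'-' has higher precedence than '|'


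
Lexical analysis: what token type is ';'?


Pattern: delimiter/punctuation
Type: PUNCTUATION


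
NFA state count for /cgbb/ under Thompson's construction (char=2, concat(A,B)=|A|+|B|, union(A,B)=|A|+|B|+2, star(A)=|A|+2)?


Syntax tree has 4 char leaf(s), 0 union(s), 0 star(s)
chars contribute 4×2 = 8; each union adds +2; each star adds +2
Total: 8 + 0 + 0 = 8 states


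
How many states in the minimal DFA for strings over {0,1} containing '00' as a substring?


KMP-style automaton: 2 progress states + 1 absorbing accept = 3
Minimal DFA: 3 states


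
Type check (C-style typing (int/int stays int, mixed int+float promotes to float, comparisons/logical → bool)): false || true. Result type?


Operand types: bool || bool
Rule: logical operators take bool operands and yield bool
Result type: bool


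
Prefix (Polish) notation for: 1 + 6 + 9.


left-to-right (same/higher precedence on left): tree is (+ (+ 1 6) 9)
Prefix: + + 1 6 9


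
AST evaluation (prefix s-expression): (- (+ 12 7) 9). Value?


Evaluate inner: (+ 12 7) = 19
Evaluate root: (- 19 9) = 10
Result: 10


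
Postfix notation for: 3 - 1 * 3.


* has higher precedence, evaluate 1*3 first
Postfix: 3 1 3 * -


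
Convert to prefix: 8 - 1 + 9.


left-to-right (same/higher precedence on left): tree is (+ (- 8 1) 9)
Prefix: + - 8 1 9


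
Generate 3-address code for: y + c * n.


Break into single-operator statements:
t1 = c * n
t2 = y + t1


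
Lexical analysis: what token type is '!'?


Pattern: operator symbol
Type: OPERATOR


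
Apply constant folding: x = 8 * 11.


8 * 11 = 88 at compile time
Optimized: x = 88


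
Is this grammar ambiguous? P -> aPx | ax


balanced a^n…x^n: each string has a unique parse
Unambiguous


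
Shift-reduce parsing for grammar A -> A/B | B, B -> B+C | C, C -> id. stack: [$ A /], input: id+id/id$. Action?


no handle ('A/' is not any RHS); shift 'id'
Action: shift


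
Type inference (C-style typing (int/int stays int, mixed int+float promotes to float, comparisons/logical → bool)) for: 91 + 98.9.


Operand types: int + float
Rule: mixed int/float promotes to float; int/int stays int
Result type: float


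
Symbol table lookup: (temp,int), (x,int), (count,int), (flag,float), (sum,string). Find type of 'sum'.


Lookup 'sum' → type string


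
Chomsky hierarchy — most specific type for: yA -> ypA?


LHS has context (more than one symbol) and |LHS| ≤ |RHS|
Classification: Type 1 (Context-Sensitive)


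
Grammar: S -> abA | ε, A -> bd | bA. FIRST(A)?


Per alternative of A: FIRST(bd) = {b}; FIRST(bA) = {b}
FIRST(A) = {b}


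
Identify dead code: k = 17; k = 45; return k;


first assignment to k is overwritten before any read
Dead: 'k = 17'


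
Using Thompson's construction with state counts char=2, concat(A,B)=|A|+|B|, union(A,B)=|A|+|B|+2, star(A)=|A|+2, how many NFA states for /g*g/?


Syntax tree has 2 char leaf(s), 0 union(s), 1 star(s)
chars contribute 2×2 = 4; each union adds +2; each star adds +2
Total: 4 + 0 + 2 = 6 states


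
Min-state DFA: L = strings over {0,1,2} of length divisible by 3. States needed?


Track length mod 3: states 0..2, accept at 0
Minimal DFA: 3 states


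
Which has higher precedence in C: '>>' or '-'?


'-' is additive (level 9); '>>' is shift (level 8)
Higher level binds tighter
'-' has higher precedence than '>>'


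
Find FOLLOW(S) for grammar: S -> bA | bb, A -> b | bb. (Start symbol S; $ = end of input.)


$ ∈ FOLLOW(S). For each A -> αBβ: add FIRST(β)\{ε} to FOLLOW(B); if β nullable, add FOLLOW(A).
FOLLOW(S) = {$}


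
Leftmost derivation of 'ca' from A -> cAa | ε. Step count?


Derivation: A => cAa => ca
Steps: 2


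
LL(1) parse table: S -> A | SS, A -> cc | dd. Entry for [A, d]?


For [A, d]: 'd' ∈ FIRST(dd)
Entry: A -> dd


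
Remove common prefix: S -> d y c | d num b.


Common prefix: 'd'
Factored: S -> d S', S' -> y c | num b


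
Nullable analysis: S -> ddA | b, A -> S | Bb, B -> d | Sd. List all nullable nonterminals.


A nonterminal is nullable iff some alternative derives ε (directly, or every symbol in it is nullable)
Nullable: {}


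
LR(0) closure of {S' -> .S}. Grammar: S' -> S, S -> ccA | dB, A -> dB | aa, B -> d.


Start: S' -> .S
For each item with dot before a nonterminal B, add B -> .γ for every B-production
Closure: [S' -> .S, S -> .ccA, S -> .dB]


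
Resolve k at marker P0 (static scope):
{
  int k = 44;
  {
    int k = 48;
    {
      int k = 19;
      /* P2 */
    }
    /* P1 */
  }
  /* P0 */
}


k declared in the same block as P0
k = 44


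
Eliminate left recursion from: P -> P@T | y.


Left-recursive alternatives: P@T; non-recursive: y
Introduce P': P -> yP', P' -> @TP' | ε


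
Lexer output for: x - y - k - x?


Scan left to right, longest-match per lexeme
Tokens: ID(x), OP(-), ID(y), OP(-), ID(k), OP(-), ID(x)


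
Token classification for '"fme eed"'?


Pattern: double-quoted sequence
Type: STRING_LITERAL


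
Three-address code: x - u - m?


Break into single-operator statements:
t1 = x - u
t2 = t1 - m


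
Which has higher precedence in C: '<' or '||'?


'<' is relational (level 7); '||' is logical OR (level 1)
Higher level binds tighter
'<' has higher precedence than '||'


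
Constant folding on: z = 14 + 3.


14 + 3 = 17 at compile time
Optimized: z = 17


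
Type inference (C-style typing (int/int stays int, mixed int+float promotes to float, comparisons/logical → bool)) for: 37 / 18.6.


Operand types: int / float
Rule: mixed int/float promotes to float; int/int stays int
Result type: float


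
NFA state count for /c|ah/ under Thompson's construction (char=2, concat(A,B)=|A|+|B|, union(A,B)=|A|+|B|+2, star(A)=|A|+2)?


Syntax tree has 3 char leaf(s), 1 union(s), 0 star(s)
chars contribute 3×2 = 6; each union adds +2; each star adds +2
Total: 6 + 2 + 0 = 8 states


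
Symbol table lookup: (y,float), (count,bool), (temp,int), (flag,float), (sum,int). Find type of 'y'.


Lookup 'y' → type float


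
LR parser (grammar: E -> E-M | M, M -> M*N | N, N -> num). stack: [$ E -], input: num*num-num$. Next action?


no handle ('E-' is not any RHS); shift 'num'
Action: shift


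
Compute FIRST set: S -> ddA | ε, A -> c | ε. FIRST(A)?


Per alternative of A: FIRST(c) = {c}; FIRST(ε) = {ε}
FIRST(A) = {c, ε}


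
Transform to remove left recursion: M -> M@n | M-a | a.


Left-recursive alternatives: M@n, M-a; non-recursive: a
Introduce M': M -> aM', M' -> @nM' | -aM' | ε


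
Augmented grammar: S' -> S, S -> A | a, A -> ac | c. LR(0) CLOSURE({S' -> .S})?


Start: S' -> .S
For each item with dot before a nonterminal B, add B -> .γ for every B-production
Closure: [S' -> .S, S -> .A, S -> .a, A -> .ac, A -> .c]


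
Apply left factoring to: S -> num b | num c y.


Common prefix: 'num'
Factored: S -> num S', S' -> b | c y


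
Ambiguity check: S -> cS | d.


right-linear, alternatives start with distinct terminals 'c' vs 'd': unique leftmost derivation
Unambiguous


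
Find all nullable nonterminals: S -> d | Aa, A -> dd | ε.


A nonterminal is nullable iff some alternative derives ε (directly, or every symbol in it is nullable)
Nullable: {A}


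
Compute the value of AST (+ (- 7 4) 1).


Evaluate inner: (- 7 4) = 3
Evaluate root: (+ 3 1) = 4
Result: 4


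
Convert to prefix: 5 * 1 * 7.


left-to-right (same/higher precedence on left): tree is (* (* 5 1) 7)
Prefix: * * 5 1 7


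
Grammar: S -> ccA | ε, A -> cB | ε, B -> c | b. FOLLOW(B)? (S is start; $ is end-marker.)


$ ∈ FOLLOW(S). For each A -> αBβ: add FIRST(β)\{ε} to FOLLOW(B); if β nullable, add FOLLOW(A).
FOLLOW(B) = {$}


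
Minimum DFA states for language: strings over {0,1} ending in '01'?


Track the longest suffix of input matching a prefix of '01': 3 classes (prefixes of length 0..2)
Minimal DFA: 3 states


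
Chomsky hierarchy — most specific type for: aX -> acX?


LHS has context (more than one symbol) and |LHS| ≤ |RHS|
Classification: Type 1 (Context-Sensitive)


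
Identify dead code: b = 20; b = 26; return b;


first assignment to b is overwritten before any read
Dead: 'b = 20'


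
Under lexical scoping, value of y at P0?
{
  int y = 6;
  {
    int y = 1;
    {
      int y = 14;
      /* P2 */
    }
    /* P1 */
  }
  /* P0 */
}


y declared in the same block as P0
y = 6


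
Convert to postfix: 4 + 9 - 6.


Left to right (same or higher precedence on left)
Postfix: 4 9 + 6 -


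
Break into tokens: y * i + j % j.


Scan left to right, longest-match per lexeme
Tokens: ID(y), OP(*), ID(i), OP(+), ID(j), OP(%), ID(j)


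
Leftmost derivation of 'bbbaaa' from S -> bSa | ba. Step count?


Derivation: S => bSa => bbSaa => bbbaaa
Steps: 3


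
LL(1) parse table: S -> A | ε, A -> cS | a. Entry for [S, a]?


For [S, a]: 'a' ∈ FIRST(A)
Entry: S -> A


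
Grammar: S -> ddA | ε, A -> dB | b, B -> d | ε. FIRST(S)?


Per alternative of S: FIRST(ddA) = {d}; FIRST(ε) = {ε}
FIRST(S) = {d, ε}


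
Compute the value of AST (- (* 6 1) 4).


Evaluate inner: (* 6 1) = 6
Evaluate root: (- 6 4) = 2
Result: 2


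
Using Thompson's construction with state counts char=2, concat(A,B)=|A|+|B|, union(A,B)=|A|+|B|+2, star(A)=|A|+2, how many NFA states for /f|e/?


Syntax tree has 2 char leaf(s), 1 union(s), 0 star(s)
chars contribute 2×2 = 4; each union adds +2; each star adds +2
Total: 4 + 2 + 0 = 6 states


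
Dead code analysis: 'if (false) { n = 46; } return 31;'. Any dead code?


condition is constant false, so the whole block is unreachable
Dead: 'if (false) { n = 46; }'


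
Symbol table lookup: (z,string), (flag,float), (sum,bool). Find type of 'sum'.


Lookup 'sum' → type bool


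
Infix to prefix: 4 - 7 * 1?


'*' binds tighter: tree is (- 4 (* 7 1))
Prefix: - 4 * 7 1


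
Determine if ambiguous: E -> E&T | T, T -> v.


precedence layered via separate nonterminal T: deterministic
Unambiguous


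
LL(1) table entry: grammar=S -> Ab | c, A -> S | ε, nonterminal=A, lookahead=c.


For [A, c]: 'c' ∈ FIRST(S)
Entry: A -> S


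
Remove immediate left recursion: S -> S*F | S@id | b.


Left-recursive alternatives: S*F, S@id; non-recursive: b
Introduce S': S -> bS', S' -> *FS' | @idS' | ε


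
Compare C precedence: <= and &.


'<=' is relational (level 7); '&' is bitwise AND (level 5)
Higher level binds tighter
'<=' has higher precedence than '&'


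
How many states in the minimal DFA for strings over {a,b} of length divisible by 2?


Track length mod 2: states 0..1, accept at 0
Minimal DFA: 2 states


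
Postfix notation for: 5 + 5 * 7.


* has higher precedence, evaluate 5*7 first
Postfix: 5 5 7 * +


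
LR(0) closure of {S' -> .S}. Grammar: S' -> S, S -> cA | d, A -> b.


Start: S' -> .S
For each item with dot before a nonterminal B, add B -> .γ for every B-production
Closure: [S' -> .S, S -> .cA, S -> .d]


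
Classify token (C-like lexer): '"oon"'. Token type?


Pattern: double-quoted sequence
Type: STRING_LITERAL


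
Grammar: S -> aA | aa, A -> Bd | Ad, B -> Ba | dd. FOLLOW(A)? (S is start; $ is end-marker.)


$ ∈ FOLLOW(S). For each A -> αBβ: add FIRST(β)\{ε} to FOLLOW(B); if β nullable, add FOLLOW(A).
FOLLOW(A) = {$, d}


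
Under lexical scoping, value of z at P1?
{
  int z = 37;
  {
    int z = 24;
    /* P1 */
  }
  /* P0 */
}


z declared in the same block as P1
z = 24


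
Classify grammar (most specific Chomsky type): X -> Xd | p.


Left-linear: every RHS is a terminal or one nonterminal followed by a terminal
Classification: Type 3 (Regular)


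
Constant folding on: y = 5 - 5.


5 - 5 = 0 at compile time
Optimized: y = 0


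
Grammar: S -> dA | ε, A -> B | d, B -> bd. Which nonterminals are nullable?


A nonterminal is nullable iff some alternative derives ε (directly, or every symbol in it is nullable)
Nullable: {S}


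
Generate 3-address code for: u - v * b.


Break into single-operator statements:
t1 = v * b
t2 = u - t1


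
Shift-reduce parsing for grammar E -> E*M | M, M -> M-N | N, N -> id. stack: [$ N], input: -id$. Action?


'N' (not preceded by M-) is the handle for M -> N
Action: reduce (M -> N)


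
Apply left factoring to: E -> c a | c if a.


Common prefix: 'c'
Factored: E -> c E', E' -> a | if a


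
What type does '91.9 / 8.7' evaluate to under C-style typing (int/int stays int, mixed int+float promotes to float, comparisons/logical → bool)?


Operand types: float / float
Rule: mixed int/float promotes to float; int/int stays int
Result type: float


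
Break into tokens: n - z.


Scan left to right, longest-match per lexeme
Tokens: ID(n), OP(-), ID(z)


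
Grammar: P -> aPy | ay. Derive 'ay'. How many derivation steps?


Derivation: P => ay
Steps: 1


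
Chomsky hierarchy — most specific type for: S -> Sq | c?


Left-linear: every RHS is a terminal or one nonterminal followed by a terminal
Classification: Type 3 (Regular)


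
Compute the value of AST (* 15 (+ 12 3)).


Evaluate inner: (+ 12 3) = 15
Evaluate root: (* 15 15) = 225
Result: 225


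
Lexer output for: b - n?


Scan left to right, longest-match per lexeme
Tokens: ID(b), OP(-), ID(n)


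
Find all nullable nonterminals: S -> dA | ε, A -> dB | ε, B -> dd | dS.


A nonterminal is nullable iff some alternative derives ε (directly, or every symbol in it is nullable)
Nullable: {A, S}


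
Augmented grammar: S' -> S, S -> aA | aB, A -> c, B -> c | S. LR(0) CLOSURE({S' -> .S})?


Start: S' -> .S
For each item with dot before a nonterminal B, add B -> .γ for every B-production
Closure: [S' -> .S, S -> .aA, S -> .aB]


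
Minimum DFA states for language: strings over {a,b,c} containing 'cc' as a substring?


KMP-style automaton: 2 progress states + 1 absorbing accept = 3
Minimal DFA: 3 states


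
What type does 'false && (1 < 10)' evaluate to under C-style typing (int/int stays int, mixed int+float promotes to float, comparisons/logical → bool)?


Operand types: bool && bool
Rule: logical operators take bool operands and yield bool
Result type: bool


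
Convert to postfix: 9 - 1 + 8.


Left to right (same or higher precedence on left)
Postfix: 9 1 - 8 +


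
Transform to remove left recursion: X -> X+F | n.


Left-recursive alternatives: X+F; non-recursive: n
Introduce X': X -> nX', X' -> +FX' | ε


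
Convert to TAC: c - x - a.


Break into single-operator statements:
t1 = c - x
t2 = t1 - a


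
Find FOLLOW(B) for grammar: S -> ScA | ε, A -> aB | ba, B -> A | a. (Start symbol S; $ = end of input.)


$ ∈ FOLLOW(S). For each A -> αBβ: add FIRST(β)\{ε} to FOLLOW(B); if β nullable, add FOLLOW(A).
FOLLOW(B) = {$, c}


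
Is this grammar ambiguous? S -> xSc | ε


balanced x^n…c^n: each string has a unique parse
Unambiguous


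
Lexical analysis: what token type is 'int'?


Pattern: reserved word
Type: KEYWORD


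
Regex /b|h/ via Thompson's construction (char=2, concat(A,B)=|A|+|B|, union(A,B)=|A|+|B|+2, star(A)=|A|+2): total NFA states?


Syntax tree has 2 char leaf(s), 1 union(s), 0 star(s)
chars contribute 2×2 = 4; each union adds +2; each star adds +2
Total: 4 + 2 + 0 = 6 states


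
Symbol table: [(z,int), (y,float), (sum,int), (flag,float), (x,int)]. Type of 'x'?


Lookup 'x' → type int


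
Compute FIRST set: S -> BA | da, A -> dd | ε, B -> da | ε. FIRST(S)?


Per alternative of S: FIRST(BA) = {d, ε}; FIRST(da) = {d}
FIRST(S) = {d, ε}


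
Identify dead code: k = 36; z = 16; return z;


k is assigned but never read
Dead: 'k = 36'


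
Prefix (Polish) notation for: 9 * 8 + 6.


left-to-right (same/higher precedence on left): tree is (+ (* 9 8) 6)
Prefix: + * 9 8 6


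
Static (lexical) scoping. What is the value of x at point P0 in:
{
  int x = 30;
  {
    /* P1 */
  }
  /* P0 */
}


x declared in the same block as P0
x = 30


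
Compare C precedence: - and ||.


'-' is additive (level 9); '||' is logical OR (level 1)
Higher level binds tighter
'-' has higher precedence than '||'


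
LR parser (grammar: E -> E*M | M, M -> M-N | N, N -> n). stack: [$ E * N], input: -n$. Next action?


'N' (not preceded by M-) is the handle for M -> N
Action: reduce (M -> N)
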